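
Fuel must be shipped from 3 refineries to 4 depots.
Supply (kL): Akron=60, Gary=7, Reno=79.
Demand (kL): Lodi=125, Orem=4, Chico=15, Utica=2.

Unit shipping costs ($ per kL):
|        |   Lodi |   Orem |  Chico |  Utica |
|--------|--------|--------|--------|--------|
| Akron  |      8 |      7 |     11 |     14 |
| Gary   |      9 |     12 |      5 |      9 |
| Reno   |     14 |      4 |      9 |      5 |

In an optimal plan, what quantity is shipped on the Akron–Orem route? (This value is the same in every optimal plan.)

0

The minimum-cost plan:
  Akron->Lodi: 60 × $8 = $480
  Gary->Lodi: 7 × $9 = $63
  Reno->Lodi: 58 × $14 = $812
  Reno->Orem: 4 × $4 = $16
  Reno->Chico: 15 × $9 = $135
  Reno->Utica: 2 × $5 = $10
Total cost = $1516.
The route Akron→Orem is not used.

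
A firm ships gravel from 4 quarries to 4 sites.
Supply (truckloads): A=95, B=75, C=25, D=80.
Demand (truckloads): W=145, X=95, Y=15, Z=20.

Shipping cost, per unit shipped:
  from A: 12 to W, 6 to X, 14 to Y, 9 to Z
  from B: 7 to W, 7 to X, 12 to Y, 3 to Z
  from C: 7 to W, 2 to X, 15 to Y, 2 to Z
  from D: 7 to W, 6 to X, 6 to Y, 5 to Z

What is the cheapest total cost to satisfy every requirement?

One minimum-cost allocation:
  A–X: 95 × 6 = 570
  B–W: 75 × 7 = 525
  C–W: 5 × 7 = 35
  C–Z: 20 × 2 = 40
  D–W: 65 × 7 = 455
  D–Y: 15 × 6 = 90
Total = 570 + 525 + 35 + 40 + 455 + 90 = 1715.

1715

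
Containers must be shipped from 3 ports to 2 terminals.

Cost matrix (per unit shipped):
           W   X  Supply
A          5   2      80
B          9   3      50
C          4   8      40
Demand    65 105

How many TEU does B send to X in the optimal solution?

Solving gives:
  A->W: 25 × 5 = 125
  A->X: 55 × 2 = 110
  B->X: 50 × 3 = 150
  C->W: 40 × 4 = 160
Total cost = 545.
So B→X carries 50 TEU.

50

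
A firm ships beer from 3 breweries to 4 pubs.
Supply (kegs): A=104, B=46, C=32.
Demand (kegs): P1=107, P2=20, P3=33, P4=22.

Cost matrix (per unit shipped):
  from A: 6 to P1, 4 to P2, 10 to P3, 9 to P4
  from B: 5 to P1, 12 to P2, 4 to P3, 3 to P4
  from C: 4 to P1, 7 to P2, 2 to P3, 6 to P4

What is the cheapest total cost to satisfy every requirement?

One minimum-cost allocation:
  A→P1: 84 × 6 = 504
  A→P2: 20 × 4 = 80
  B→P1: 23 × 5 = 115
  B→P3: 1 × 4 = 4
  B→P4: 22 × 3 = 66
  C→P3: 32 × 2 = 64
Total = 504 + 80 + 115 + 4 + 66 + 64 = 833.

833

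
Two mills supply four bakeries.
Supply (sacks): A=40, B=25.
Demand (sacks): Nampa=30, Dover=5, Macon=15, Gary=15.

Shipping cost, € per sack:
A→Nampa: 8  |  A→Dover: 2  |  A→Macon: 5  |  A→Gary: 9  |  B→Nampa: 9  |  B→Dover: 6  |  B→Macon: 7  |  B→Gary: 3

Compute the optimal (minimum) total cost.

380

A cheapest plan:
  A to Nampa: 20 × €8 = €160
  A to Dover: 5 × €2 = €10
  A to Macon: 15 × €5 = €75
  B to Nampa: 10 × €9 = €90
  B to Gary: 15 × €3 = €45
Total = 160 + 10 + 75 + 90 + 45 = €380.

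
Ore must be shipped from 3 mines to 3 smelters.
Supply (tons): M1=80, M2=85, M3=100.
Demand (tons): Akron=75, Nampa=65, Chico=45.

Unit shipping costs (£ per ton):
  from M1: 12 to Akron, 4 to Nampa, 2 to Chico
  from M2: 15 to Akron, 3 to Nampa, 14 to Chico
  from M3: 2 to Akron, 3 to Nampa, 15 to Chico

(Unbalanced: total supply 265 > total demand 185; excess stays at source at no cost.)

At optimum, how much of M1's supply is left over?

35

Minimum-cost shipments:
  M1–Chico: 45 × £2 = £90
  M2–Nampa: 65 × £3 = £195
  M3–Akron: 75 × £2 = £150
Total cost = £435.
M1 ships 45 of its 80, leaving 35.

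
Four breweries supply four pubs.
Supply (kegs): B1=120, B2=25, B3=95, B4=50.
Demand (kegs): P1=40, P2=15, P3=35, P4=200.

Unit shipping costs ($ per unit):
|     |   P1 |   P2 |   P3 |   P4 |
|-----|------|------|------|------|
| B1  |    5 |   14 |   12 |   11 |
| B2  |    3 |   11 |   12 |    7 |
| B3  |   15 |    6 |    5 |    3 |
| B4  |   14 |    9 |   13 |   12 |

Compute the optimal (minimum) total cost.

An optimal shipping plan:
  B1 to P1: 40 × $5 = $200
  B1 to P4: 80 × $11 = $880
  B2 to P4: 25 × $7 = $175
  B3 to P4: 95 × $3 = $285
  B4 to P2: 15 × $9 = $135
  B4 to P3: 35 × $13 = $455
Total = 200 + 880 + 175 + 285 + 135 + 455 = $2130.
(Supply check: B1 ships 120; B2 ships 25; B3 ships 95; B4 ships 50.)

2130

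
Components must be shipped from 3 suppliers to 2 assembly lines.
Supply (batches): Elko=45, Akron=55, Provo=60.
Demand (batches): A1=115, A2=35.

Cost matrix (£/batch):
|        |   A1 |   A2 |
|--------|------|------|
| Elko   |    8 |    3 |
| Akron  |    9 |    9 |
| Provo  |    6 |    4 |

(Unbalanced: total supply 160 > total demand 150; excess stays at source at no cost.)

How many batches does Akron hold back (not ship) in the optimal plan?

10

An optimal plan:
  Elko to A1: 10 × £8 = £80
  Elko to A2: 35 × £3 = £105
  Akron to A1: 45 × £9 = £405
  Provo to A1: 60 × £6 = £360
Total cost = £950.
Akron ships 45 of its 55, leaving 10.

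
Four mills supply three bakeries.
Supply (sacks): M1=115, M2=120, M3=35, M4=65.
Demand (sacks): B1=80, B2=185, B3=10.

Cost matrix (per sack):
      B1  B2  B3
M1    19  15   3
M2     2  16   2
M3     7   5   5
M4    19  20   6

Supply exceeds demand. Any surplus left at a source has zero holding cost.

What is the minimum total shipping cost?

A cheapest plan:
  M1–B2: 115 × 15 = 1725
  M2–B1: 80 × 2 = 160
  M2–B2: 35 × 16 = 560
  M2–B3: 5 × 2 = 10
  M3–B2: 35 × 5 = 175
  M4–B3: 5 × 6 = 30
Total = 1725 + 160 + 560 + 10 + 175 + 30 = 2660.

2660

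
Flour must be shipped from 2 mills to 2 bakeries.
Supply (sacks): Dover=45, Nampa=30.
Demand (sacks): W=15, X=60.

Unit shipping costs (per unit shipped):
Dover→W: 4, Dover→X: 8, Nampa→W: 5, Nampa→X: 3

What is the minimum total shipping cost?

Optimal allocation:
  Dover→W: 15 × 4 = 60
  Dover→X: 30 × 8 = 240
  Nampa→X: 30 × 3 = 90
Total = 60 + 240 + 90 = 390.

390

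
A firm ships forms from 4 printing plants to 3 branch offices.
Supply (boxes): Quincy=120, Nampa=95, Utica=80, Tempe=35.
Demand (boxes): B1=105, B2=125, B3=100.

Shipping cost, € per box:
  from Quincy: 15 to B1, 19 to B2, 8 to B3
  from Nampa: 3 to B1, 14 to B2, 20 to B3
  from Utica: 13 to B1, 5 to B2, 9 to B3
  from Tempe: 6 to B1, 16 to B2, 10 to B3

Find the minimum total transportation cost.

2325

A cheapest plan:
  Quincy to B2: 20 × €19 = €380
  Quincy to B3: 100 × €8 = €800
  Nampa to B1: 95 × €3 = €285
  Utica to B2: 80 × €5 = €400
  Tempe to B1: 10 × €6 = €60
  Tempe to B2: 25 × €16 = €400
Total = 380 + 800 + 285 + 400 + 60 + 400 = €2325.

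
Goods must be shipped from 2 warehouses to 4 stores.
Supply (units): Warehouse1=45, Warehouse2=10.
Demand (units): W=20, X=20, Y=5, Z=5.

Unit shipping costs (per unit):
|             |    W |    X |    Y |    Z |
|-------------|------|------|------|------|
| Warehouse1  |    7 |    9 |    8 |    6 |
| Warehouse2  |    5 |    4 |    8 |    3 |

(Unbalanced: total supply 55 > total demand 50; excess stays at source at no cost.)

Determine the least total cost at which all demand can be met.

One minimum-cost allocation:
  Warehouse1 to W: 20 × 7 = 140
  Warehouse1 to X: 10 × 9 = 90
  Warehouse1 to Y: 5 × 8 = 40
  Warehouse1 to Z: 5 × 6 = 30
  Warehouse2 to X: 10 × 4 = 40
Total = 140 + 90 + 40 + 30 + 40 = 340.
(Supply check: Warehouse1 ships 40; Warehouse2 ships 10.)

340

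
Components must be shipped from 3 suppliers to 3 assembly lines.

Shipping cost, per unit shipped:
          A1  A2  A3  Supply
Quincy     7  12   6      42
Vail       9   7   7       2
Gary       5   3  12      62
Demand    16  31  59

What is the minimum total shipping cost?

A cheapest plan:
  Quincy→A3: 42 batches
  Vail→A3: 2 batches
  Gary→A1: 16 batches
  Gary→A2: 31 batches
  Gary→A3: 15 batches
Total cost = 619.
(Supply check: Quincy ships 42; Vail ships 2; Gary ships 62.)

619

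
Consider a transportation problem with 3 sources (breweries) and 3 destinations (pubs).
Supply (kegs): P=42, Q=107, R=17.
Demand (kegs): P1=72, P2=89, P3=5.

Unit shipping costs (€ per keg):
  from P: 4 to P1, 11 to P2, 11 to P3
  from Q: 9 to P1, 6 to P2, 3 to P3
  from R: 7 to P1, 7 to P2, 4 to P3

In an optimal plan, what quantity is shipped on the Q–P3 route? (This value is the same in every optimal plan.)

The minimum-cost plan:
  P to P1: 42 × €4 = €168
  Q to P1: 13 × €9 = €117
  Q to P2: 89 × €6 = €534
  Q to P3: 5 × €3 = €15
  R to P1: 17 × €7 = €119
Total cost = €953.
So Q→P3 carries 5 kegs.

5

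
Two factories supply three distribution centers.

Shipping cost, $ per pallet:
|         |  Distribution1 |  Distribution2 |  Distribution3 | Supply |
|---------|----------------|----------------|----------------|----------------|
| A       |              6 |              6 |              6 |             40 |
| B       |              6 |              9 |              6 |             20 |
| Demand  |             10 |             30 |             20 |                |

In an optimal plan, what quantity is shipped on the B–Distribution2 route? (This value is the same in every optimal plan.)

0

The minimum-cost plan:
  A–Distribution1: 10 × $6 = $60
  A–Distribution2: 30 × $6 = $180
  B–Distribution3: 20 × $6 = $120
Total cost = $360.
The route B→Distribution2 is not used.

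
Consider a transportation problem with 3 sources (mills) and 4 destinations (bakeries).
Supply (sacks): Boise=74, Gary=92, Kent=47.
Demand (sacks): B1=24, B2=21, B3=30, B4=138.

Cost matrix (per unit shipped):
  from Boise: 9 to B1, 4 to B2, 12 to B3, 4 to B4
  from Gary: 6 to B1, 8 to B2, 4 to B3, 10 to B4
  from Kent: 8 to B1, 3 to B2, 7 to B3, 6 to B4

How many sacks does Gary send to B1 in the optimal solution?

The minimum-cost plan:
  Boise to B4: 74 × 4 = 296
  Gary to B1: 24 × 6 = 144
  Gary to B3: 30 × 4 = 120
  Gary to B4: 38 × 10 = 380
  Kent to B2: 21 × 3 = 63
  Kent to B4: 26 × 6 = 156
Total cost = 1159.
So Gary→B1 carries 24 sacks.

24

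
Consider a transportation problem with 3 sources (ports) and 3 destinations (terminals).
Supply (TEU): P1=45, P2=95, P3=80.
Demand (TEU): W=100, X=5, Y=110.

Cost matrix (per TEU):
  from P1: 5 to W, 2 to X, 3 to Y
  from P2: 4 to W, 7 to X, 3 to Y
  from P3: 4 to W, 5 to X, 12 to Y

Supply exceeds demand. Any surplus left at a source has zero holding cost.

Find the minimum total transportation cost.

740

Optimal allocation:
  P1–X: 5 TEU
  P1–Y: 40 TEU
  P2–W: 25 TEU
  P2–Y: 70 TEU
  P3–W: 75 TEU
Total cost = 740.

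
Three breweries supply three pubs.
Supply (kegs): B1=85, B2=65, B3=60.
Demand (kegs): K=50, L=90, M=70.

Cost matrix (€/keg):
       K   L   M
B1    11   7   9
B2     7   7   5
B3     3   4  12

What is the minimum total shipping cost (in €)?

One minimum-cost allocation:
  B1->L: 80 × €7 = €560
  B1->M: 5 × €9 = €45
  B2->M: 65 × €5 = €325
  B3->K: 50 × €3 = €150
  B3->L: 10 × €4 = €40
Total = 560 + 45 + 325 + 150 + 40 = €1120.

1120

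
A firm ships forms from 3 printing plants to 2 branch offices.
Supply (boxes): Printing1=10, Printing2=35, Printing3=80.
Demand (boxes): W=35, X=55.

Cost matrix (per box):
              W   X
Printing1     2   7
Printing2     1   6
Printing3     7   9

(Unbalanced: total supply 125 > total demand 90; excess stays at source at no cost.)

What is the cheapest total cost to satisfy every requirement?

A cheapest plan:
  Printing1→X: 10 × 7 = 70
  Printing2→W: 35 × 1 = 35
  Printing3→X: 45 × 9 = 405
Total = 70 + 35 + 405 = 510.
(Supply check: Printing1 ships 10; Printing2 ships 35; Printing3 ships 45.)

510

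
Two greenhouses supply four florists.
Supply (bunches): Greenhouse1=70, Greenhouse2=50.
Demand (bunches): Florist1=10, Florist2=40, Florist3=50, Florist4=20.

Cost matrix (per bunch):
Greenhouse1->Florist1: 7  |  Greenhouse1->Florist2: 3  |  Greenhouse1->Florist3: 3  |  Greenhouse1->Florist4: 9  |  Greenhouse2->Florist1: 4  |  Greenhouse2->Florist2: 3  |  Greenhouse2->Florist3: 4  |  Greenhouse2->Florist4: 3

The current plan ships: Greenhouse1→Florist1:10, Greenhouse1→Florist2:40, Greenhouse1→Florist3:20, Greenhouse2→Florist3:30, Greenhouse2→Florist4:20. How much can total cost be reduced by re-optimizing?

60

Current plan cost = 10·7 + 40·3 + 20·3 + 30·4 + 20·3 = 430.
Optimal plan:
  Greenhouse1 to Florist2: 20 × 3 = 60
  Greenhouse1 to Florist3: 50 × 3 = 150
  Greenhouse2 to Florist1: 10 × 4 = 40
  Greenhouse2 to Florist2: 20 × 3 = 60
  Greenhouse2 to Florist4: 20 × 3 = 60
Optimal cost = 370.
Saving = 430 − 370 = 60.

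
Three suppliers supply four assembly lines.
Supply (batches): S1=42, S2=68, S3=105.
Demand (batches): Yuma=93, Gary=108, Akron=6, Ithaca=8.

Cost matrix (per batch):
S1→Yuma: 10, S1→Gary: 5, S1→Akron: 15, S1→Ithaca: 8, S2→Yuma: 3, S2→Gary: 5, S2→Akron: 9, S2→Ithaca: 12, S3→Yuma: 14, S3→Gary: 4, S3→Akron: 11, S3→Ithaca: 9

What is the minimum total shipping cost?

An optimal shipping plan:
  S1->Yuma: 25 batches
  S1->Gary: 9 batches
  S1->Ithaca: 8 batches
  S2->Yuma: 68 batches
  S3->Gary: 99 batches
  S3->Akron: 6 batches
Total cost = 1025.

1025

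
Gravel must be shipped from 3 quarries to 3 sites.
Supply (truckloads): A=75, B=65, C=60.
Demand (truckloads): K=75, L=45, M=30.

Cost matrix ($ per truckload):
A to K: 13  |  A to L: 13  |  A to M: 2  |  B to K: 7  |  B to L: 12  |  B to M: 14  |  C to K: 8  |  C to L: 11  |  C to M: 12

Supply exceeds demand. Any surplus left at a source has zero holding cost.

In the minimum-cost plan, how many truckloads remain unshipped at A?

45

An optimal plan:
  A–M: 30 × $2 = $60
  B–K: 65 × $7 = $455
  C–K: 10 × $8 = $80
  C–L: 45 × $11 = $495
Total cost = $1090.
A ships 30 of its 75, leaving 45.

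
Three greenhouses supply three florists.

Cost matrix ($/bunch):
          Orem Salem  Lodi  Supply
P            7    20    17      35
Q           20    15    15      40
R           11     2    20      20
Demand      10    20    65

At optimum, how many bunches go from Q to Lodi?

40

Optimal shipments:
  P–Orem: 10 × $7 = $70
  P–Lodi: 25 × $17 = $425
  Q–Lodi: 40 × $15 = $600
  R–Salem: 20 × $2 = $40
Total cost = $1135.
So Q→Lodi carries 40 bunches.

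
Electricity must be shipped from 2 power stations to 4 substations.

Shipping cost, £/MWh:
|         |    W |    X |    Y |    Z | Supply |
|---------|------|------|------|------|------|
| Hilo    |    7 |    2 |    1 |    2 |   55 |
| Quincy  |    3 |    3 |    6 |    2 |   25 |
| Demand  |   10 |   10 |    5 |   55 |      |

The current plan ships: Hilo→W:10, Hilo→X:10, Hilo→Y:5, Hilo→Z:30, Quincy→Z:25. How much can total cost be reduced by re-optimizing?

Current plan cost = 10·7 + 10·2 + 5·1 + 30·2 + 25·2 = £205.
Optimal plan:
  Hilo→X: 10 MWh
  Hilo→Y: 5 MWh
  Hilo→Z: 40 MWh
  Quincy→W: 10 MWh
  Quincy→Z: 15 MWh
Optimal cost = £165.
Saving = 205 − 165 = £40.

40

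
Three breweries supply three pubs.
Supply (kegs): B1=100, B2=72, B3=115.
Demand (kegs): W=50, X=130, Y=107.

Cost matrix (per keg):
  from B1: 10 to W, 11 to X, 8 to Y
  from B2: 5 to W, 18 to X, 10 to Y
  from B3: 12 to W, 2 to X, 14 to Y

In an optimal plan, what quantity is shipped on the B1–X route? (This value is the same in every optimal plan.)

15

Optimal shipments:
  B1 to X: 15 × 11 = 165
  B1 to Y: 85 × 8 = 680
  B2 to W: 50 × 5 = 250
  B2 to Y: 22 × 10 = 220
  B3 to X: 115 × 2 = 230
Total cost = 1545.
So B1→X carries 15 kegs.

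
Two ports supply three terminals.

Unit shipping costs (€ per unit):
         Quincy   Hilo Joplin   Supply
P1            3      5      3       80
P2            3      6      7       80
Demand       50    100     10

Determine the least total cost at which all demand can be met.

710

One minimum-cost allocation:
  P1 to Hilo: 70 × €5 = €350
  P1 to Joplin: 10 × €3 = €30
  P2 to Quincy: 50 × €3 = €150
  P2 to Hilo: 30 × €6 = €180
Total = 350 + 30 + 150 + 180 = €710.
(Supply check: P1 ships 80; P2 ships 80.)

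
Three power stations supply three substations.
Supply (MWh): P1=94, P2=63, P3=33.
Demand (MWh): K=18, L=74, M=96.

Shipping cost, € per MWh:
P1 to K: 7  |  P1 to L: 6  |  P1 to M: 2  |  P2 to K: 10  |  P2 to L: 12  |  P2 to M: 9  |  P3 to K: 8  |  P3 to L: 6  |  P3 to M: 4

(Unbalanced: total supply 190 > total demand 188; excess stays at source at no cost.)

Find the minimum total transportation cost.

Optimal allocation:
  P1–M: 94 MWh
  P2–K: 18 MWh
  P2–L: 41 MWh
  P2–M: 2 MWh
  P3–L: 33 MWh
Total cost = €1076.

1076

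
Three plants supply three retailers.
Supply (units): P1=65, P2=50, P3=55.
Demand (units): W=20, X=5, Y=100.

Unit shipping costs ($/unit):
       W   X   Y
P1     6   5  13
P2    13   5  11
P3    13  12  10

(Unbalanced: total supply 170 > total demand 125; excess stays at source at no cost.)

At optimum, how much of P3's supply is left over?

Minimum-cost shipments:
  P1–W: 20 units
  P1–X: 5 units
  P2–Y: 45 units
  P3–Y: 55 units
Total cost = $1190.
P3 ships 55 of its 55, leaving 0.

0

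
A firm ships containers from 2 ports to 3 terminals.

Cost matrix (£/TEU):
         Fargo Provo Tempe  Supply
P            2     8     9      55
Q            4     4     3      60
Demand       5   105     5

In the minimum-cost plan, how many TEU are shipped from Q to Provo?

55

Solving gives:
  P–Fargo: 5 TEU
  P–Provo: 50 TEU
  Q–Provo: 55 TEU
  Q–Tempe: 5 TEU
Total cost = £645.
So Q→Provo carries 55 TEU.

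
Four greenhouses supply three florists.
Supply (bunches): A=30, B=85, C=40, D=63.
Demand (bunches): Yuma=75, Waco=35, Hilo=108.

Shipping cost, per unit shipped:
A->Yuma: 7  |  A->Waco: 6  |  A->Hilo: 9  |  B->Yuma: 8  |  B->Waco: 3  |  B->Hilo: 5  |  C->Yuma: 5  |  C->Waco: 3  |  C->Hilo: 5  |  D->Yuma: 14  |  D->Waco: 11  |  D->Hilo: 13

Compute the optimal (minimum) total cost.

1589

An optimal shipping plan:
  A–Yuma: 30 × 7 = 210
  B–Hilo: 85 × 5 = 425
  C–Yuma: 40 × 5 = 200
  D–Yuma: 5 × 14 = 70
  D–Waco: 35 × 11 = 385
  D–Hilo: 23 × 13 = 299
Total = 210 + 425 + 200 + 70 + 385 + 299 = 1589.
(Supply check: A ships 30; B ships 85; C ships 40; D ships 63.)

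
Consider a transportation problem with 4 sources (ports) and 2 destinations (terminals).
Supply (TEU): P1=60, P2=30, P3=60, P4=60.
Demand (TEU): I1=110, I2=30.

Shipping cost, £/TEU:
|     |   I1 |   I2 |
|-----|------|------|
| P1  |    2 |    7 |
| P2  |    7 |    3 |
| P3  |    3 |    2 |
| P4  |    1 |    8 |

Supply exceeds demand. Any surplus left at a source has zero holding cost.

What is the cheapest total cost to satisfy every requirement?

A cheapest plan:
  P1->I1: 50 × £2 = £100
  P3->I2: 30 × £2 = £60
  P4->I1: 60 × £1 = £60
Total = 100 + 60 + 60 = £220.

220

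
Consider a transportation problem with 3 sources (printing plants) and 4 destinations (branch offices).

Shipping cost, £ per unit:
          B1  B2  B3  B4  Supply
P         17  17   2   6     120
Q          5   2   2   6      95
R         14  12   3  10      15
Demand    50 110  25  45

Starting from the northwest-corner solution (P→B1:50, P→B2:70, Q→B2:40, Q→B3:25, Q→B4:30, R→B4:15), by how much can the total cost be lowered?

Current plan cost = 50·17 + 70·17 + 40·2 + 25·2 + 30·6 + 15·10 = £2500.
Optimal plan:
  P->B1: 50 × £17 = £850
  P->B3: 25 × £2 = £50
  P->B4: 45 × £6 = £270
  Q->B2: 95 × £2 = £190
  R->B2: 15 × £12 = £180
Optimal cost = £1540.
Saving = 2500 − 1540 = £960.

960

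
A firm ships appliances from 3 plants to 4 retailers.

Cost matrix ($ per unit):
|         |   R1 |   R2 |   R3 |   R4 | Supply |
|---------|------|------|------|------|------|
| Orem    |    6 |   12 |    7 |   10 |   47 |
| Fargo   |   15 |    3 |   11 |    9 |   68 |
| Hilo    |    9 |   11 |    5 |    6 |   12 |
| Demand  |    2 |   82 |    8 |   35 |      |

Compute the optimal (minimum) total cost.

742

A cheapest plan:
  Orem->R1: 2 × $6 = $12
  Orem->R2: 14 × $12 = $168
  Orem->R3: 8 × $7 = $56
  Orem->R4: 23 × $10 = $230
  Fargo->R2: 68 × $3 = $204
  Hilo->R4: 12 × $6 = $72
Total = 12 + 168 + 56 + 230 + 204 + 72 = $742.
(Supply check: Orem ships 47; Fargo ships 68; Hilo ships 12.)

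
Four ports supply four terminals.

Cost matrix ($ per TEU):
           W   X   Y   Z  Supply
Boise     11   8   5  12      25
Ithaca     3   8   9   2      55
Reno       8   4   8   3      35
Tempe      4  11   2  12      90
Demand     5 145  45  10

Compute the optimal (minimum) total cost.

Optimal allocation:
  Boise→X: 25 × $8 = $200
  Ithaca→X: 45 × $8 = $360
  Ithaca→Z: 10 × $2 = $20
  Reno→X: 35 × $4 = $140
  Tempe→W: 5 × $4 = $20
  Tempe→X: 40 × $11 = $440
  Tempe→Y: 45 × $2 = $90
Total = 200 + 360 + 20 + 140 + 20 + 440 + 90 = $1270.

1270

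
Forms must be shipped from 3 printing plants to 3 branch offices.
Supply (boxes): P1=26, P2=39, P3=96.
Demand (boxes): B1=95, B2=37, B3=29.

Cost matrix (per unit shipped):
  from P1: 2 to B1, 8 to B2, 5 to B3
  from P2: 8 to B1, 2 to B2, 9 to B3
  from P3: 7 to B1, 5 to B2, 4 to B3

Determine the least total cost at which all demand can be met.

Optimal allocation:
  P1 to B1: 26 × 2 = 52
  P2 to B1: 2 × 8 = 16
  P2 to B2: 37 × 2 = 74
  P3 to B1: 67 × 7 = 469
  P3 to B3: 29 × 4 = 116
Total = 52 + 16 + 74 + 469 + 116 = 727.

727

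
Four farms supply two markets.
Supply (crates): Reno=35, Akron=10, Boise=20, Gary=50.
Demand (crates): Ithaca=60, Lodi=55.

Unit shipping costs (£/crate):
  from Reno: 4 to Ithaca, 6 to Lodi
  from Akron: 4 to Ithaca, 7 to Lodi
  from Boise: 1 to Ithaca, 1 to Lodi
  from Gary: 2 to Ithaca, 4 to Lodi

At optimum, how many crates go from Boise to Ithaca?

Solving gives:
  Reno→Ithaca: 35 crates
  Akron→Ithaca: 10 crates
  Boise→Lodi: 20 crates
  Gary→Ithaca: 15 crates
  Gary→Lodi: 35 crates
Total cost = £370.
The route Boise→Ithaca is not used.

0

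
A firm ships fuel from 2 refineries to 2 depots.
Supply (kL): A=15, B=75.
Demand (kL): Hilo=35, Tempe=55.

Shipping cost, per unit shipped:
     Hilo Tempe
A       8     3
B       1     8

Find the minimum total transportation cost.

One minimum-cost allocation:
  A–Tempe: 15 × 3 = 45
  B–Hilo: 35 × 1 = 35
  B–Tempe: 40 × 8 = 320
Total = 45 + 35 + 320 = 400.

400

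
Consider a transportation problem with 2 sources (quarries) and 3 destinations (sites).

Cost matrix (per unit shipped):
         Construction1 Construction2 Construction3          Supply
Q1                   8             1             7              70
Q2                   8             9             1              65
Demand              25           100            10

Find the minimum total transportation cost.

550

One minimum-cost allocation:
  Q1→Construction2: 70 × 1 = 70
  Q2→Construction1: 25 × 8 = 200
  Q2→Construction2: 30 × 9 = 270
  Q2→Construction3: 10 × 1 = 10
Total = 70 + 200 + 270 + 10 = 550.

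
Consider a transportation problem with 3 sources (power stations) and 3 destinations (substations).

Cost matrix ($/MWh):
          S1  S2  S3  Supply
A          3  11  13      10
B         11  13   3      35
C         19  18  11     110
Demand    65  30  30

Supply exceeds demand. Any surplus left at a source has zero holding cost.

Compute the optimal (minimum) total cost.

1665

A cheapest plan:
  A–S1: 10 × $3 = $30
  B–S1: 35 × $11 = $385
  C–S1: 20 × $19 = $380
  C–S2: 30 × $18 = $540
  C–S3: 30 × $11 = $330
Total = 30 + 385 + 380 + 540 + 330 = $1665.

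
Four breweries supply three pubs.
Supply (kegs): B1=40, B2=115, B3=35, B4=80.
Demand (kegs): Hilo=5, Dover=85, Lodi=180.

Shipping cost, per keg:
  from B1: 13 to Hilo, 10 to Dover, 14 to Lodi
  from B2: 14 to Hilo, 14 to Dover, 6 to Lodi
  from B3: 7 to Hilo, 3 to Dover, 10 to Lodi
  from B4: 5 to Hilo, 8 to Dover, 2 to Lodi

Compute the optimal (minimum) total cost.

A cheapest plan:
  B1 to Dover: 40 kegs
  B2 to Lodi: 115 kegs
  B3 to Dover: 35 kegs
  B4 to Hilo: 5 kegs
  B4 to Dover: 10 kegs
  B4 to Lodi: 65 kegs
Total cost = 1430.

1430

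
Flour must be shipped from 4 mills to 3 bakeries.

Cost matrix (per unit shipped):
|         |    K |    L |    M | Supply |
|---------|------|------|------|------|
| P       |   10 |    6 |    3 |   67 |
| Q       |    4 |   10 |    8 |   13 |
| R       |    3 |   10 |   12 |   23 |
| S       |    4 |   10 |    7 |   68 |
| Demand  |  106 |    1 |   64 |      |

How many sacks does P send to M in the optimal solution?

Optimal shipments:
  P->K: 2 × 10 = 20
  P->L: 1 × 6 = 6
  P->M: 64 × 3 = 192
  Q->K: 13 × 4 = 52
  R->K: 23 × 3 = 69
  S->K: 68 × 4 = 272
Total cost = 611.
So P→M carries 64 sacks.

64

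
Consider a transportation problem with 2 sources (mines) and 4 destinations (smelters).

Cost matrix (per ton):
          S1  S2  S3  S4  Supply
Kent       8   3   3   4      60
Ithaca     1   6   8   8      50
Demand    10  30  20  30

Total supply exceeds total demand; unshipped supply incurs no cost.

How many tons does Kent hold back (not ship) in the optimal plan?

0

Minimum-cost shipments:
  Kent→S2: 10 × 3 = 30
  Kent→S3: 20 × 3 = 60
  Kent→S4: 30 × 4 = 120
  Ithaca→S1: 10 × 1 = 10
  Ithaca→S2: 20 × 6 = 120
Total cost = 340.
Kent ships 60 of its 60, leaving 0.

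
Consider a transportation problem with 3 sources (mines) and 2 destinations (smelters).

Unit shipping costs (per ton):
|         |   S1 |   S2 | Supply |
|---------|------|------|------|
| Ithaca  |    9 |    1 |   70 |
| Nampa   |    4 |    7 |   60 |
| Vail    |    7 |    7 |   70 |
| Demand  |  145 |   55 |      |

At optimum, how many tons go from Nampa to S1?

60

The minimum-cost plan:
  Ithaca→S1: 15 × 9 = 135
  Ithaca→S2: 55 × 1 = 55
  Nampa→S1: 60 × 4 = 240
  Vail→S1: 70 × 7 = 490
Total cost = 920.
So Nampa→S1 carries 60 tons.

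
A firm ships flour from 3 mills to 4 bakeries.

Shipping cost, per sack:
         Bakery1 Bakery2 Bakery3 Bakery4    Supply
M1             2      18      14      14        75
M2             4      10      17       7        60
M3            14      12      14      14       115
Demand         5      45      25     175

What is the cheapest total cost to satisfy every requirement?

2930

Optimal allocation:
  M1 to Bakery1: 5 sacks
  M1 to Bakery4: 70 sacks
  M2 to Bakery4: 60 sacks
  M3 to Bakery2: 45 sacks
  M3 to Bakery3: 25 sacks
  M3 to Bakery4: 45 sacks
Total cost = 2930.
(Supply check: M1 ships 75; M2 ships 60; M3 ships 115.)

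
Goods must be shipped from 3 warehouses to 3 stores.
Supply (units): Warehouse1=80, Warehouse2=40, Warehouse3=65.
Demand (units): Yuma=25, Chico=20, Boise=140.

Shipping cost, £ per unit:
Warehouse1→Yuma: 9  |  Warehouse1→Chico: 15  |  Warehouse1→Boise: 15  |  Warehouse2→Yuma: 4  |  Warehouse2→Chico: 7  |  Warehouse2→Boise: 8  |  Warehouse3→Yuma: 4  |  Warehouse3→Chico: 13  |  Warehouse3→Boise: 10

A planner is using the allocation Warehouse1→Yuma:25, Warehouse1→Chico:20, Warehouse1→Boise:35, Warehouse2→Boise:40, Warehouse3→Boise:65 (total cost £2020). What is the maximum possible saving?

Current plan cost = 25·9 + 20·15 + 35·15 + 40·8 + 65·10 = £2020.
Optimal plan:
  Warehouse1–Boise: 80 × £15 = £1200
  Warehouse2–Chico: 20 × £7 = £140
  Warehouse2–Boise: 20 × £8 = £160
  Warehouse3–Yuma: 25 × £4 = £100
  Warehouse3–Boise: 40 × £10 = £400
Optimal cost = £2000.
Saving = 2020 − 2000 = £20.

20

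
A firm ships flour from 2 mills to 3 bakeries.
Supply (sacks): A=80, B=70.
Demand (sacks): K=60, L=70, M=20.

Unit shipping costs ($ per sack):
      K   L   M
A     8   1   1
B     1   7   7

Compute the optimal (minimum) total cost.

210

One minimum-cost allocation:
  A->L: 70 sacks
  A->M: 10 sacks
  B->K: 60 sacks
  B->M: 10 sacks
Total cost = $210.
(Supply check: A ships 80; B ships 70.)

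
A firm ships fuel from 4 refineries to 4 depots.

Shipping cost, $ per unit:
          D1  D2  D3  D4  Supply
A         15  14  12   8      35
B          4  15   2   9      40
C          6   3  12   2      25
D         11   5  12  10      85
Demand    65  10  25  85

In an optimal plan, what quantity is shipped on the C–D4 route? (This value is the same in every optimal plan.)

The minimum-cost plan:
  A–D4: 35 × $8 = $280
  B–D1: 15 × $4 = $60
  B–D3: 25 × $2 = $50
  C–D4: 25 × $2 = $50
  D–D1: 50 × $11 = $550
  D–D2: 10 × $5 = $50
  D–D4: 25 × $10 = $250
Total cost = $1290.
So C→D4 carries 25 kL.

25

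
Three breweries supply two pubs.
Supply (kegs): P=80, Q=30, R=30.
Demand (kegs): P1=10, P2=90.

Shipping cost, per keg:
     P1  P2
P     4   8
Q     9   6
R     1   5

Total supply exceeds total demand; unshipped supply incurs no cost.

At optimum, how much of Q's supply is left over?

Minimum-cost shipments:
  P→P2: 40 × 8 = 320
  Q→P2: 30 × 6 = 180
  R→P1: 10 × 1 = 10
  R→P2: 20 × 5 = 100
Total cost = 610.
Q ships 30 of its 30, leaving 0.

0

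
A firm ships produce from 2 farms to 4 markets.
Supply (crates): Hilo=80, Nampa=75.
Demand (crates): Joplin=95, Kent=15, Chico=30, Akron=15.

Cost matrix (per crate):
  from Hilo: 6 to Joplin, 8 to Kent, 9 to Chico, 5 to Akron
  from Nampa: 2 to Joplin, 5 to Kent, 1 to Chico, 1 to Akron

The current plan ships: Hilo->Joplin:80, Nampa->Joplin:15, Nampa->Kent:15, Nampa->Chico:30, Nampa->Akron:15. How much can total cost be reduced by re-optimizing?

15

Current plan cost = 80·6 + 15·2 + 15·5 + 30·1 + 15·1 = 630.
Optimal plan:
  Hilo–Joplin: 50 × 6 = 300
  Hilo–Kent: 15 × 8 = 120
  Hilo–Akron: 15 × 5 = 75
  Nampa–Joplin: 45 × 2 = 90
  Nampa–Chico: 30 × 1 = 30
Optimal cost = 615.
Saving = 630 − 615 = 15.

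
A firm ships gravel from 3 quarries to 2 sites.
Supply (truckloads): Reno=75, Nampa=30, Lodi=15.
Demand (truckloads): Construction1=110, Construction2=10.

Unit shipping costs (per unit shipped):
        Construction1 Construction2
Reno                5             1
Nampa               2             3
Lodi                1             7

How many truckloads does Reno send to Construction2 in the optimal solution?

Solving gives:
  Reno to Construction1: 65 truckloads
  Reno to Construction2: 10 truckloads
  Nampa to Construction1: 30 truckloads
  Lodi to Construction1: 15 truckloads
Total cost = 410.
So Reno→Construction2 carries 10 truckloads.

10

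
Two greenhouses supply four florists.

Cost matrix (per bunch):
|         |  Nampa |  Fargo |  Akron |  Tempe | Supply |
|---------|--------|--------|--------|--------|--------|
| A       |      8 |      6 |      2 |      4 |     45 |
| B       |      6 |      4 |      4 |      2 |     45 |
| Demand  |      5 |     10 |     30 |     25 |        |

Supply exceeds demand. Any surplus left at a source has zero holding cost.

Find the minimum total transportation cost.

180

An optimal shipping plan:
  A->Akron: 30 × 2 = 60
  B->Nampa: 5 × 6 = 30
  B->Fargo: 10 × 4 = 40
  B->Tempe: 25 × 2 = 50
Total = 60 + 30 + 40 + 50 = 180.
(Supply check: A ships 30; B ships 40.)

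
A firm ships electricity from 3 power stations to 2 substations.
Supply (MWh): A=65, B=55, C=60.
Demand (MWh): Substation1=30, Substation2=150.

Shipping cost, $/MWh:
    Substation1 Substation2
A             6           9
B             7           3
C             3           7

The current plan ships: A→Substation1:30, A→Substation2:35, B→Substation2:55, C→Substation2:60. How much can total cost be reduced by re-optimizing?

Current plan cost = 30·6 + 35·9 + 55·3 + 60·7 = $1080.
Optimal plan:
  A–Substation2: 65 × $9 = $585
  B–Substation2: 55 × $3 = $165
  C–Substation1: 30 × $3 = $90
  C–Substation2: 30 × $7 = $210
Optimal cost = $1050.
Saving = 1080 − 1050 = $30.

30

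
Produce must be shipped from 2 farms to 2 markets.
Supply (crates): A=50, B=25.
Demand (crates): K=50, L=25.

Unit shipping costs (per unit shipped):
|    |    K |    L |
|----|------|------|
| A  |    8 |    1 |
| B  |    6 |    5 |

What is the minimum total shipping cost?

375

A cheapest plan:
  A–K: 25 × 8 = 200
  A–L: 25 × 1 = 25
  B–K: 25 × 6 = 150
Total = 200 + 25 + 150 = 375.
(Supply check: A ships 50; B ships 25.)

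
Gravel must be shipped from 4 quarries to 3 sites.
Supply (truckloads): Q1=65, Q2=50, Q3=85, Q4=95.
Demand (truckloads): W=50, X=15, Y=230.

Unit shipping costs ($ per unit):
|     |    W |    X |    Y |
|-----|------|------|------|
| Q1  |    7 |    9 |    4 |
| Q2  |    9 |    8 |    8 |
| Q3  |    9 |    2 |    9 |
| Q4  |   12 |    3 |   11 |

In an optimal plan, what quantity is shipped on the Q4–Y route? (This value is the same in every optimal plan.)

Solving gives:
  Q1->Y: 65 × $4 = $260
  Q2->Y: 50 × $8 = $400
  Q3->W: 50 × $9 = $450
  Q3->Y: 35 × $9 = $315
  Q4->X: 15 × $3 = $45
  Q4->Y: 80 × $11 = $880
Total cost = $2350.
So Q4→Y carries 80 truckloads.

80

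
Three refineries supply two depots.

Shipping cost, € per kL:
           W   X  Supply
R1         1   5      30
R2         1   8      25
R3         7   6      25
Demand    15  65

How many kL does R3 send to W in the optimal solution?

0

Optimal shipments:
  R1→X: 30 × €5 = €150
  R2→W: 15 × €1 = €15
  R2→X: 10 × €8 = €80
  R3→X: 25 × €6 = €150
Total cost = €395.
The route R3→W is not used.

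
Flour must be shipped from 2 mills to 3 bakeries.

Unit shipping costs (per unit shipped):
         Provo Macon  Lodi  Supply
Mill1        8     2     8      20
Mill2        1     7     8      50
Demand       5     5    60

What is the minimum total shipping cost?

An optimal shipping plan:
  Mill1→Macon: 5 × 2 = 10
  Mill1→Lodi: 15 × 8 = 120
  Mill2→Provo: 5 × 1 = 5
  Mill2→Lodi: 45 × 8 = 360
Total = 10 + 120 + 5 + 360 = 495.
(Supply check: Mill1 ships 20; Mill2 ships 50.)

495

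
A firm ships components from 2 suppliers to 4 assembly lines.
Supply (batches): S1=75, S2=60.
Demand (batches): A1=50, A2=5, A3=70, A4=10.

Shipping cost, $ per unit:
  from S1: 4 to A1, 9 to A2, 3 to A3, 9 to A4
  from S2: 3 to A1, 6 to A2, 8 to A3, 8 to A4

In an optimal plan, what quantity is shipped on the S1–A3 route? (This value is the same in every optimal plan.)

The minimum-cost plan:
  S1 to A1: 5 × $4 = $20
  S1 to A3: 70 × $3 = $210
  S2 to A1: 45 × $3 = $135
  S2 to A2: 5 × $6 = $30
  S2 to A4: 10 × $8 = $80
Total cost = $475.
So S1→A3 carries 70 batches.

70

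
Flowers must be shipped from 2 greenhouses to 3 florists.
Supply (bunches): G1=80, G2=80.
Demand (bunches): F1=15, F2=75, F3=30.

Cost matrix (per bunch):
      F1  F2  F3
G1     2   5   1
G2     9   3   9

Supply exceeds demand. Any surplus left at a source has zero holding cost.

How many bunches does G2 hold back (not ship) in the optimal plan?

An optimal plan:
  G1 to F1: 15 bunches
  G1 to F3: 30 bunches
  G2 to F2: 75 bunches
Total cost = 285.
G2 ships 75 of its 80, leaving 5.

5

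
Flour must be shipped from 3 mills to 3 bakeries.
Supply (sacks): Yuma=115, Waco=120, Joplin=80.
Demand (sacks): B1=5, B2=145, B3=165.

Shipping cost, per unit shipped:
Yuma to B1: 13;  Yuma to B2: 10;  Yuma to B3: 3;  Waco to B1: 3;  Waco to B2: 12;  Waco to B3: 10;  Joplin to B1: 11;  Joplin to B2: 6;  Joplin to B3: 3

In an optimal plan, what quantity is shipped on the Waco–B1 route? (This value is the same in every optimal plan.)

The minimum-cost plan:
  Yuma to B3: 115 × 3 = 345
  Waco to B1: 5 × 3 = 15
  Waco to B2: 115 × 12 = 1380
  Joplin to B2: 30 × 6 = 180
  Joplin to B3: 50 × 3 = 150
Total cost = 2070.
So Waco→B1 carries 5 sacks.

5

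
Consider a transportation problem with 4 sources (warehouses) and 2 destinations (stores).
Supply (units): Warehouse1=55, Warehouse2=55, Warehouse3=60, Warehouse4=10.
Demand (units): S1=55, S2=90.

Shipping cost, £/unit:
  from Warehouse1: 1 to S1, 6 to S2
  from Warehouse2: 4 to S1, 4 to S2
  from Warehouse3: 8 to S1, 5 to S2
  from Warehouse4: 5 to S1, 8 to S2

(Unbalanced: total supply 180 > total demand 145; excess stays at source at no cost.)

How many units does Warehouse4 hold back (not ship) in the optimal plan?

Minimum-cost shipments:
  Warehouse1→S1: 55 × £1 = £55
  Warehouse2→S2: 55 × £4 = £220
  Warehouse3→S2: 35 × £5 = £175
Total cost = £450.
Warehouse4 ships 0 of its 10, leaving 10.

10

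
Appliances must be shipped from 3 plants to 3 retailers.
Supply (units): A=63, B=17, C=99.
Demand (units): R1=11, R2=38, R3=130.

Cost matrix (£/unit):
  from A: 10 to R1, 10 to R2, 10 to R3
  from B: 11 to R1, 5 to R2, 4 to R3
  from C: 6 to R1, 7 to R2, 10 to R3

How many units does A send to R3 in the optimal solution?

63

The minimum-cost plan:
  A to R3: 63 × £10 = £630
  B to R3: 17 × £4 = £68
  C to R1: 11 × £6 = £66
  C to R2: 38 × £7 = £266
  C to R3: 50 × £10 = £500
Total cost = £1530.
So A→R3 carries 63 units.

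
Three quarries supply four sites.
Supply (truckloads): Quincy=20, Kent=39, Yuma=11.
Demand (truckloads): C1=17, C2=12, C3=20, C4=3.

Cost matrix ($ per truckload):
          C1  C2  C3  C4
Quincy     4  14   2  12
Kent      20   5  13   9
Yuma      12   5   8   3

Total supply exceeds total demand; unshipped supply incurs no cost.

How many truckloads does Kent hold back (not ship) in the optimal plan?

18

Minimum-cost shipments:
  Quincy→C1: 17 × $4 = $68
  Quincy→C3: 3 × $2 = $6
  Kent→C2: 12 × $5 = $60
  Kent→C3: 9 × $13 = $117
  Yuma→C3: 8 × $8 = $64
  Yuma→C4: 3 × $3 = $9
Total cost = $324.
Kent ships 21 of its 39, leaving 18.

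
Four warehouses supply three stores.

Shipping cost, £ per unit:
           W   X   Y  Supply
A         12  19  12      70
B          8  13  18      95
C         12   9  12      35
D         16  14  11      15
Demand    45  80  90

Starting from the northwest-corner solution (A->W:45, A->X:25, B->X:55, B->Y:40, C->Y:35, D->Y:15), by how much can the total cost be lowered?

Current plan cost = 45·12 + 25·19 + 55·13 + 40·18 + 35·12 + 15·11 = £3035.
Optimal plan:
  A→Y: 70 units
  B→W: 45 units
  B→X: 50 units
  C→X: 30 units
  C→Y: 5 units
  D→Y: 15 units
Optimal cost = £2345.
Saving = 3035 − 2345 = £690.

690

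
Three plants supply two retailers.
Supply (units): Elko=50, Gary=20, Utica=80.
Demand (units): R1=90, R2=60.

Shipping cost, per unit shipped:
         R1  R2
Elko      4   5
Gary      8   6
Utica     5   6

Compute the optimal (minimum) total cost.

A cheapest plan:
  Elko to R1: 50 × 4 = 200
  Gary to R2: 20 × 6 = 120
  Utica to R1: 40 × 5 = 200
  Utica to R2: 40 × 6 = 240
Total = 200 + 120 + 200 + 240 = 760.
(Supply check: Elko ships 50; Gary ships 20; Utica ships 80.)

760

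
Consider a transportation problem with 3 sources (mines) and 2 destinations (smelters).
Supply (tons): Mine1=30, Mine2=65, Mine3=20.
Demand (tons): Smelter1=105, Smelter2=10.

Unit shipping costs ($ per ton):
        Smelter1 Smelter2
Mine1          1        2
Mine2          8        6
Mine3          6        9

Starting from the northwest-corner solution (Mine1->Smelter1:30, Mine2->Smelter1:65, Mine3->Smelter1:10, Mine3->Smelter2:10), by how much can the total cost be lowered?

50

Current plan cost = 30·1 + 65·8 + 10·6 + 10·9 = $700.
Optimal plan:
  Mine1–Smelter1: 30 × $1 = $30
  Mine2–Smelter1: 55 × $8 = $440
  Mine2–Smelter2: 10 × $6 = $60
  Mine3–Smelter1: 20 × $6 = $120
Optimal cost = $650.
Saving = 700 − 650 = $50.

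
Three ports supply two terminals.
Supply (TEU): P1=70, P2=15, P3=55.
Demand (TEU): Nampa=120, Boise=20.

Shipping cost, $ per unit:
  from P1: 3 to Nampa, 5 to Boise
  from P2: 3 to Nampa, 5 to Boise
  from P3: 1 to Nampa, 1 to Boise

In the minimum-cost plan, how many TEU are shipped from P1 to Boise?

Optimal shipments:
  P1–Nampa: 70 × $3 = $210
  P2–Nampa: 15 × $3 = $45
  P3–Nampa: 35 × $1 = $35
  P3–Boise: 20 × $1 = $20
Total cost = $310.
The route P1→Boise is not used.

0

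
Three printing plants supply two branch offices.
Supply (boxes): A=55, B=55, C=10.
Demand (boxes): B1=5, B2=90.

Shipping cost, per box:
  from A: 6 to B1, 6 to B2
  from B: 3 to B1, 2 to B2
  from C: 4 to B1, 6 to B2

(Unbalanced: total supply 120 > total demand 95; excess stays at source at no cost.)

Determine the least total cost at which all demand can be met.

340

Optimal allocation:
  A->B2: 35 × 6 = 210
  B->B2: 55 × 2 = 110
  C->B1: 5 × 4 = 20
Total = 210 + 110 + 20 = 340.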